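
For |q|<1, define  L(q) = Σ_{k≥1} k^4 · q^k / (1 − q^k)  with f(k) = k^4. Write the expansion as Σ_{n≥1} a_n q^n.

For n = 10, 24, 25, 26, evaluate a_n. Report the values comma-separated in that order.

n=10: 10·1 5·2 2·5 1·10  f→[10000+625+16+1]=10642
q^24  k|24↦f(k): 1:1 2:16 3:81 4:256 6:1296 8:4096 12:20736 24:331776  a_24=358258
n=25: 25·1 5·5 1·25  f→[390625+625+1]=391251
n=26: 1·26 2·13 13·2 26·1  f→[1+16+28561+456976]=485554

10642, 358258, 391251, 485554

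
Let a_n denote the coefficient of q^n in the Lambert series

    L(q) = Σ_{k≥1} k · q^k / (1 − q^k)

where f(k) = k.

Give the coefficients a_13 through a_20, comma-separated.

q^13  k|13↦f(k): 13:13 1:1  a_13=14
d|14:{14,7,2,1}  Σf=14+7+2+1=24
n=15: 1·15 3·5 5·3 15·1  f→[1+3+5+15]=24
[q^16] f(1)=1,f(2)=2,f(4)=4,f(8)=8,f(16)=16 ⇒ 31
[q^17] f(17)=17,f(1)=1 ⇒ 18
n=18: 1·18 2·9 3·6 6·3 9·2 18·1  f→[1+2+3+6+9+18]=39
[q^19] f(1)=1,f(19)=19 ⇒ 20
q^20  k|20↦f(k): 1:1 2:2 4:4 5:5 10:10 20:20  a_20=42

14, 24, 24, 31, 18, 39, 20, 42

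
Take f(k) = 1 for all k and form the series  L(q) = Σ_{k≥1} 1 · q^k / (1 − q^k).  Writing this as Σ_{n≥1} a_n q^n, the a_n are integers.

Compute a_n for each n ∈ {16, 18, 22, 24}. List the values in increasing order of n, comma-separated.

n=16: 16·1 8·2 4·4 2·8 1·16  f→[1+1+1+1+1]=5
q^18  k|18↦f(k): 1:1 2:1 3:1 6:1 9:1 18:1  a_18=6
[q^22] f(1)=1,f(2)=1,f(11)=1,f(22)=1 ⇒ 4
[q^24] f(1)=1,f(2)=1,f(3)=1,f(4)=1,f(6)=1,f(8)=1,f(12)=1,f(24)=1 ⇒ 8

5, 6, 4, 8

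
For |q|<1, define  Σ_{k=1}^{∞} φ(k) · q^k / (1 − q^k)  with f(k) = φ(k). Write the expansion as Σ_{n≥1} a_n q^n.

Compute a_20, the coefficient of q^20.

n=20: 20·1 10·2 5·4 4·5 2·10 1·20  φ→[8+4+4+2+1+1]=20

a_20 = 20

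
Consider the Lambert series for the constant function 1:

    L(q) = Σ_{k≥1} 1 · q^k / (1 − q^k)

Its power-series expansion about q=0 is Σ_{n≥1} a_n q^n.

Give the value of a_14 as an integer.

n=14: 1·14 2·7 7·2 14·1  f→[1+1+1+1]=4

a_14 = 4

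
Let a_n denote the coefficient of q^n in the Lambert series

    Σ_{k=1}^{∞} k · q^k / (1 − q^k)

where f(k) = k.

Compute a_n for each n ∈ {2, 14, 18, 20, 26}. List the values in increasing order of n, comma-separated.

3, 24, 39, 42, 42

n=2: 1·2 2·1  f→[1+2]=3
[q^14] f(1)=1,f(2)=2,f(7)=7,f(14)=14 ⇒ 24
q^18  k|18↦f(k): 18:18 9:9 6:6 3:3 2:2 1:1  a_18=39
[q^20] f(20)=20,f(10)=10,f(5)=5,f(4)=4,f(2)=2,f(1)=1 ⇒ 42
q^26  k|26↦f(k): 26:26 13:13 2:2 1:1  a_26=42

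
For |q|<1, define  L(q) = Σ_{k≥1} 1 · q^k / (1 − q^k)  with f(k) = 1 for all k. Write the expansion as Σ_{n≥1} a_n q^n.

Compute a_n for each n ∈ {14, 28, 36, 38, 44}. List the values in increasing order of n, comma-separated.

[q^14] f(1)=1,f(2)=1,f(7)=1,f(14)=1 ⇒ 4
[q^28] f(28)=1,f(14)=1,f(7)=1,f(4)=1,f(2)=1,f(1)=1 ⇒ 6
d|36:{36,18,12,9,6,4,3,2,1}  Σf=1+1+1+1+1+1+1+1+1=9
n=38: 1·38 2·19 19·2 38·1  f→[1+1+1+1]=4
[q^44] f(44)=1,f(22)=1,f(11)=1,f(4)=1,f(2)=1,f(1)=1 ⇒ 6

4, 6, 9, 4, 6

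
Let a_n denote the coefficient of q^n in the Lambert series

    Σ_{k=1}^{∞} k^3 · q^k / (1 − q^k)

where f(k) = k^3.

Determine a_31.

a_31 = 29792

d|31:{31,1}  Σf=29791+1=29792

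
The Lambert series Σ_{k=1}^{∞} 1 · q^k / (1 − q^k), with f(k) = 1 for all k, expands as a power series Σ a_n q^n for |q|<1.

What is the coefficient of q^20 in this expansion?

a_20 = 6

n=20: 20·1 10·2 5·4 4·5 2·10 1·20  f→[1+1+1+1+1+1]=6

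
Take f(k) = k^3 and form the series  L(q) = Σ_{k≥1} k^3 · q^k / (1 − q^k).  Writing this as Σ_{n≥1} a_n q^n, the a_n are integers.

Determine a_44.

a_44 = 97236

n=44: 44·1 22·2 11·4 4·11 2·22 1·44  f→[85184+10648+1331+64+8+1]=97236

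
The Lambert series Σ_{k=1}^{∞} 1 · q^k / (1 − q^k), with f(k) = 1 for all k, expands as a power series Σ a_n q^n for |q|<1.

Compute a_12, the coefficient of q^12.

q^12  k|12↦f(k): 12:1 6:1 4:1 3:1 2:1 1:1  a_12=6

a_12 = 6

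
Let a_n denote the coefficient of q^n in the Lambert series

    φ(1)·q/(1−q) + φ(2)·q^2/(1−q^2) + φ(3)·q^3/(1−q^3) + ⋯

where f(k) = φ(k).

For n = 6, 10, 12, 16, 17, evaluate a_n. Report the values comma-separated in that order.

[q^6] φ(6)=2,φ(3)=2,φ(2)=1,φ(1)=1 ⇒ 6
[q^10] φ(1)=1,φ(2)=1,φ(5)=4,φ(10)=4 ⇒ 10
q^12  k|12↦φ(k): 1:1 2:1 3:2 4:2 6:2 12:4  a_12=12
q^16  k|16↦φ(k): 1:1 2:1 4:2 8:4 16:8  a_16=16
q^17  k|17↦φ(k): 1:1 17:16  a_17=17

6, 10, 12, 16, 17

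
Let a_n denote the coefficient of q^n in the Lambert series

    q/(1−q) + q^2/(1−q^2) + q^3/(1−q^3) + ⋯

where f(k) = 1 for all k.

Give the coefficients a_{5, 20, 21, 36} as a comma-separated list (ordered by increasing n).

2, 6, 4, 9

q^5  k|5↦f(k): 5:1 1:1  a_5=2
[q^20] f(20)=1,f(10)=1,f(5)=1,f(4)=1,f(2)=1,f(1)=1 ⇒ 6
[q^21] f(21)=1,f(7)=1,f(3)=1,f(1)=1 ⇒ 4
d|36:{1,2,3,4,6,9,12,18,36}  Σf=1+1+1+1+1+1+1+1+1=9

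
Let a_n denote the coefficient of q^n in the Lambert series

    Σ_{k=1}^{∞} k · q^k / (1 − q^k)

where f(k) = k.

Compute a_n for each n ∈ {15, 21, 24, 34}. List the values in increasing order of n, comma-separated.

n=15: 15·1 5·3 3·5 1·15  f→[15+5+3+1]=24
[q^21] f(21)=21,f(7)=7,f(3)=3,f(1)=1 ⇒ 32
[q^24] f(1)=1,f(2)=2,f(3)=3,f(4)=4,f(6)=6,f(8)=8,f(12)=12,f(24)=24 ⇒ 60
q^34  k|34↦f(k): 1:1 2:2 17:17 34:34  a_34=54

24, 32, 60, 54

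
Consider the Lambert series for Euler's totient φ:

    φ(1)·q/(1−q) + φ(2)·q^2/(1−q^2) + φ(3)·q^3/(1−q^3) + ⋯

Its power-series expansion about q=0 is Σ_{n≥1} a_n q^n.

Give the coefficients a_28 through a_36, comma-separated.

q^28  k|28↦φ(k): 1:1 2:1 4:2 7:6 14:6 28:12  a_28=28
n=29: 1·29 29·1  φ→[1+28]=29
[q^30] φ(1)=1,φ(2)=1,φ(3)=2,φ(5)=4,φ(6)=2,φ(10)=4,φ(15)=8,φ(30)=8 ⇒ 30
n=31: 31·1 1·31  φ→[30+1]=31
[q^32] φ(32)=16,φ(16)=8,φ(8)=4,φ(4)=2,φ(2)=1,φ(1)=1 ⇒ 32
d|33:{33,11,3,1}  Σφ=20+10+2+1=33
[q^34] φ(34)=16,φ(17)=16,φ(2)=1,φ(1)=1 ⇒ 34
d|35:{1,5,7,35}  Σφ=1+4+6+24=35
q^36  k|36↦φ(k): 1:1 2:1 3:2 4:2 6:2 9:6 12:4 18:6 36:12  a_36=36

28, 29, 30, 31, 32, 33, 34, 35, 36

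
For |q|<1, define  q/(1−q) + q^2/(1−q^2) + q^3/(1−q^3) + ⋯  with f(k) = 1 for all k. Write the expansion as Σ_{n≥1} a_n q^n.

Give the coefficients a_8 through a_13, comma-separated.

4, 3, 4, 2, 6, 2

d|8:{1,2,4,8}  Σf=1+1+1+1=4
[q^9] f(1)=1,f(3)=1,f(9)=1 ⇒ 3
[q^10] f(1)=1,f(2)=1,f(5)=1,f(10)=1 ⇒ 4
[q^11] f(1)=1,f(11)=1 ⇒ 2
q^12  k|12↦f(k): 1:1 2:1 3:1 4:1 6:1 12:1  a_12=6
d|13:{1,13}  Σf=1+1=2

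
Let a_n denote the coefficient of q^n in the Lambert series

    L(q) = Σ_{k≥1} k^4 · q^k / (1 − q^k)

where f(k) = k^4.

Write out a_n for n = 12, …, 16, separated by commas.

22386, 28562, 40834, 51332, 69905

[q^12] f(1)=1,f(2)=16,f(3)=81,f(4)=256,f(6)=1296,f(12)=20736 ⇒ 22386
d|13:{1,13}  Σf=1+28561=28562
[q^14] f(14)=38416,f(7)=2401,f(2)=16,f(1)=1 ⇒ 40834
n=15: 15·1 5·3 3·5 1·15  f→[50625+625+81+1]=51332
n=16: 16·1 8·2 4·4 2·8 1·16  f→[65536+4096+256+16+1]=69905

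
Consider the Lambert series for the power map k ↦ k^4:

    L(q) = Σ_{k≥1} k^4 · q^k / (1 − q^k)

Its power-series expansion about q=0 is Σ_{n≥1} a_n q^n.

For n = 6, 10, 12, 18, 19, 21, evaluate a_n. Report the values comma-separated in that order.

1394, 10642, 22386, 112931, 130322, 196964

[q^6] f(6)=1296,f(3)=81,f(2)=16,f(1)=1 ⇒ 1394
d|10:{1,2,5,10}  Σf=1+16+625+10000=10642
[q^12] f(12)=20736,f(6)=1296,f(4)=256,f(3)=81,f(2)=16,f(1)=1 ⇒ 22386
n=18: 1·18 2·9 3·6 6·3 9·2 18·1  f→[1+16+81+1296+6561+104976]=112931
n=19: 1·19 19·1  f→[1+130321]=130322
n=21: 21·1 7·3 3·7 1·21  f→[194481+2401+81+1]=196964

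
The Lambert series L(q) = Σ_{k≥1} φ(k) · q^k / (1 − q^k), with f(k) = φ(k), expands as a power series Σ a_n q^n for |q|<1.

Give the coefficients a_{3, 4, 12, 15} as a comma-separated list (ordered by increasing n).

n=3: 3·1 1·3  φ→[2+1]=3
d|4:{1,2,4}  Σφ=1+1+2=4
n=12: 12·1 6·2 4·3 3·4 2·6 1·12  φ→[4+2+2+2+1+1]=12
q^15  k|15↦φ(k): 15:8 5:4 3:2 1:1  a_15=15

3, 4, 12, 15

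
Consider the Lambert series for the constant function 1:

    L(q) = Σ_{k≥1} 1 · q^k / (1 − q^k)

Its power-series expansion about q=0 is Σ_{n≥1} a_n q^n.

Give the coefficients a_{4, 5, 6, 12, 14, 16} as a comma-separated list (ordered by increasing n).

q^4  k|4↦f(k): 4:1 2:1 1:1  a_4=3
d|5:{1,5}  Σf=1+1=2
n=6: 1·6 2·3 3·2 6·1  f→[1+1+1+1]=4
n=12: 12·1 6·2 4·3 3·4 2·6 1·12  f→[1+1+1+1+1+1]=6
q^14  k|14↦f(k): 1:1 2:1 7:1 14:1  a_14=4
d|16:{1,2,4,8,16}  Σf=1+1+1+1+1=5

3, 2, 4, 6, 4, 5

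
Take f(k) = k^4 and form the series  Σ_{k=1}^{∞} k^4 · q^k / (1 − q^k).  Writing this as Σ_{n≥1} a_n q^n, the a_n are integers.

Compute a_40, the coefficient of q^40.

a_40 = 2734994

d|40:{40,20,10,8,5,4,2,1}  Σf=2560000+160000+10000+4096+625+256+16+1=2734994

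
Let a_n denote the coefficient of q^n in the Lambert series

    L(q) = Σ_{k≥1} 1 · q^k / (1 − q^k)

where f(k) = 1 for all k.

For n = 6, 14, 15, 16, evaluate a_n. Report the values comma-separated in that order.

4, 4, 4, 5

q^6  k|6↦f(k): 1:1 2:1 3:1 6:1  a_6=4
d|14:{14,7,2,1}  Σf=1+1+1+1=4
d|15:{15,5,3,1}  Σf=1+1+1+1=4
[q^16] f(1)=1,f(2)=1,f(4)=1,f(8)=1,f(16)=1 ⇒ 5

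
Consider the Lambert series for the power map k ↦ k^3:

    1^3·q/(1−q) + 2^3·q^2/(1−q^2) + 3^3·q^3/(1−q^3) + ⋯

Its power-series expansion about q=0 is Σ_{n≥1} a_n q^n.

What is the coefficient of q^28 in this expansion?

n=28: 1·28 2·14 4·7 7·4 14·2 28·1  f→[1+8+64+343+2744+21952]=25112

a_28 = 25112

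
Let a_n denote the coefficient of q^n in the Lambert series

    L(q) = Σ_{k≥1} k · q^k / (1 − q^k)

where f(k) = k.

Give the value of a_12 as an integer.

q^12  k|12↦f(k): 12:12 6:6 4:4 3:3 2:2 1:1  a_12=28

a_12 = 28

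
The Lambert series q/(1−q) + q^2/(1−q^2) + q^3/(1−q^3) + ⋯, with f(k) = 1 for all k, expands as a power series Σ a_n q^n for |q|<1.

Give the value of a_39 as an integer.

d|39:{1,3,13,39}  Σf=1+1+1+1=4

a_39 = 4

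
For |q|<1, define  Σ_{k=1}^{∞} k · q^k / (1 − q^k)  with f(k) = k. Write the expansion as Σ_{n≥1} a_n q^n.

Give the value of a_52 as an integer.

q^52  k|52↦f(k): 1:1 2:2 4:4 13:13 26:26 52:52  a_52=98

a_52 = 98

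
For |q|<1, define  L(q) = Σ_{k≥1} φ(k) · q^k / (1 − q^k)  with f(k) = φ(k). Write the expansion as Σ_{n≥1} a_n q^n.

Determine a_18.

[q^18] φ(18)=6,φ(9)=6,φ(6)=2,φ(3)=2,φ(2)=1,φ(1)=1 ⇒ 18

a_18 = 18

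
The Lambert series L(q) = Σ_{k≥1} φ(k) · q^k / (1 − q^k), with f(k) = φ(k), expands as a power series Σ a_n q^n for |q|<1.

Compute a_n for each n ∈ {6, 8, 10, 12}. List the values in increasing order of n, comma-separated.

d|6:{6,3,2,1}  Σφ=2+2+1+1=6
d|8:{8,4,2,1}  Σφ=4+2+1+1=8
[q^10] φ(1)=1,φ(2)=1,φ(5)=4,φ(10)=4 ⇒ 10
[q^12] φ(12)=4,φ(6)=2,φ(4)=2,φ(3)=2,φ(2)=1,φ(1)=1 ⇒ 12

6, 8, 10, 12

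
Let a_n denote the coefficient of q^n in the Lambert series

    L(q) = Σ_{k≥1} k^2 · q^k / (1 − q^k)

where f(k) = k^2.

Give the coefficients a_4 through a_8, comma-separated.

q^4  k|4↦f(k): 1:1 2:4 4:16  a_4=21
[q^5] f(5)=25,f(1)=1 ⇒ 26
d|6:{1,2,3,6}  Σf=1+4+9+36=50
d|7:{1,7}  Σf=1+49=50
[q^8] f(1)=1,f(2)=4,f(4)=16,f(8)=64 ⇒ 85

21, 26, 50, 50, 85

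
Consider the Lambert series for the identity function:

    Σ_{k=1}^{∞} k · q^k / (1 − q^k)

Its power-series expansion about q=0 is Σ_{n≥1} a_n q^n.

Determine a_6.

a_6 = 12

n=6: 6·1 3·2 2·3 1·6  f→[6+3+2+1]=12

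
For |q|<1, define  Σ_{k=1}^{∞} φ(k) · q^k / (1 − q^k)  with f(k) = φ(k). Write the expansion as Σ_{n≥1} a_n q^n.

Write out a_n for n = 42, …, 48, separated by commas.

[q^42] φ(42)=12,φ(21)=12,φ(14)=6,φ(7)=6,φ(6)=2,φ(3)=2,φ(2)=1,φ(1)=1 ⇒ 42
q^43  k|43↦φ(k): 1:1 43:42  a_43=43
q^44  k|44↦φ(k): 44:20 22:10 11:10 4:2 2:1 1:1  a_44=44
d|45:{1,3,5,9,15,45}  Σφ=1+2+4+6+8+24=45
[q^46] φ(1)=1,φ(2)=1,φ(23)=22,φ(46)=22 ⇒ 46
d|47:{47,1}  Σφ=46+1=47
q^48  k|48↦φ(k): 48:16 24:8 16:8 12:4 8:4 6:2 4:2 3:2 2:1 1:1  a_48=48

42, 43, 44, 45, 46, 47, 48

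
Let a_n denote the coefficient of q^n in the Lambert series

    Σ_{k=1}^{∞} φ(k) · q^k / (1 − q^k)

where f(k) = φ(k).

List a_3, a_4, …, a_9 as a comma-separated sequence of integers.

[q^3] φ(1)=1,φ(3)=2 ⇒ 3
q^4  k|4↦φ(k): 4:2 2:1 1:1  a_4=4
d|5:{5,1}  Σφ=4+1=5
q^6  k|6↦φ(k): 1:1 2:1 3:2 6:2  a_6=6
n=7: 1·7 7·1  φ→[1+6]=7
d|8:{8,4,2,1}  Σφ=4+2+1+1=8
q^9  k|9↦φ(k): 9:6 3:2 1:1  a_9=9

3, 4, 5, 6, 7, 8, 9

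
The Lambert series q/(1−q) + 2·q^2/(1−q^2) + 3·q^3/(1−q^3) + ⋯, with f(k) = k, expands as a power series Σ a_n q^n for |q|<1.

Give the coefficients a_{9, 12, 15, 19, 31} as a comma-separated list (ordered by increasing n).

13, 28, 24, 20, 32

d|9:{1,3,9}  Σf=1+3+9=13
d|12:{12,6,4,3,2,1}  Σf=12+6+4+3+2+1=28
[q^15] f(15)=15,f(5)=5,f(3)=3,f(1)=1 ⇒ 24
d|19:{19,1}  Σf=19+1=20
q^31  k|31↦f(k): 1:1 31:31  a_31=32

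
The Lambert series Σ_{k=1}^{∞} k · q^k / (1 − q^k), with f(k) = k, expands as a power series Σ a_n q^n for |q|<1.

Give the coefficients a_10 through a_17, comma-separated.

18, 12, 28, 14, 24, 24, 31, 18

q^10  k|10↦f(k): 1:1 2:2 5:5 10:10  a_10=18
q^11  k|11↦f(k): 11:11 1:1  a_11=12
q^12  k|12↦f(k): 12:12 6:6 4:4 3:3 2:2 1:1  a_12=28
d|13:{1,13}  Σf=1+13=14
[q^14] f(14)=14,f(7)=7,f(2)=2,f(1)=1 ⇒ 24
[q^15] f(1)=1,f(3)=3,f(5)=5,f(15)=15 ⇒ 24
q^16  k|16↦f(k): 16:16 8:8 4:4 2:2 1:1  a_16=31
n=17: 1·17 17·1  f→[1+17]=18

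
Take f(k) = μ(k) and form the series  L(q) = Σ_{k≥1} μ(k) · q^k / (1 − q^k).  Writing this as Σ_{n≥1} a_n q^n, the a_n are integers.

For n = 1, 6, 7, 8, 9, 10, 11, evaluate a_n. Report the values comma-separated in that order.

n=1: 1·1  μ→[1]=1
q^6  k|6↦μ(k): 6:1 3:-1 2:-1 1:1  a_6=0
[q^7] μ(1)=1,μ(7)=-1 ⇒ 0
q^8  k|8↦μ(k): 8:0 4:0 2:-1 1:1  a_8=0
[q^9] μ(1)=1,μ(3)=-1,μ(9)=0 ⇒ 0
q^10  k|10↦μ(k): 10:1 5:-1 2:-1 1:1  a_10=0
d|11:{11,1}  Σμ=(-1)+1=0

1, 0, 0, 0, 0, 0, 0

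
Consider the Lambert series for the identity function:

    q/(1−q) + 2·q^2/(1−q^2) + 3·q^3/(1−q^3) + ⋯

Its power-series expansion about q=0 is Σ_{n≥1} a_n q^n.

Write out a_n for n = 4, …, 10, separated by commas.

q^4  k|4↦f(k): 4:4 2:2 1:1  a_4=7
[q^5] f(5)=5,f(1)=1 ⇒ 6
n=6: 1·6 2·3 3·2 6·1  f→[1+2+3+6]=12
q^7  k|7↦f(k): 1:1 7:7  a_7=8
n=8: 1·8 2·4 4·2 8·1  f→[1+2+4+8]=15
n=9: 1·9 3·3 9·1  f→[1+3+9]=13
[q^10] f(1)=1,f(2)=2,f(5)=5,f(10)=10 ⇒ 18

7, 6, 12, 8, 15, 13, 18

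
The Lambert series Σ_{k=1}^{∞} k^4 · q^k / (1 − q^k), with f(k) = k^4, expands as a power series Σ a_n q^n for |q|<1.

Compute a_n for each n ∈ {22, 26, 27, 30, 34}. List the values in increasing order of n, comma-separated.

[q^22] f(1)=1,f(2)=16,f(11)=14641,f(22)=234256 ⇒ 248914
n=26: 26·1 13·2 2·13 1·26  f→[456976+28561+16+1]=485554
[q^27] f(1)=1,f(3)=81,f(9)=6561,f(27)=531441 ⇒ 538084
d|30:{1,2,3,5,6,10,15,30}  Σf=1+16+81+625+1296+10000+50625+810000=872644
[q^34] f(1)=1,f(2)=16,f(17)=83521,f(34)=1336336 ⇒ 1419874

248914, 485554, 538084, 872644, 1419874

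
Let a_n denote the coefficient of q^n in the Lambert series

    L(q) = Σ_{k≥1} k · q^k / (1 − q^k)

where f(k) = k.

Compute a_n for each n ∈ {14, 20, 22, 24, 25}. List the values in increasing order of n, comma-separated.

[q^14] f(1)=1,f(2)=2,f(7)=7,f(14)=14 ⇒ 24
d|20:{1,2,4,5,10,20}  Σf=1+2+4+5+10+20=42
n=22: 22·1 11·2 2·11 1·22  f→[22+11+2+1]=36
n=24: 24·1 12·2 8·3 6·4 4·6 3·8 2·12 1·24  f→[24+12+8+6+4+3+2+1]=60
n=25: 1·25 5·5 25·1  f→[1+5+25]=31

24, 42, 36, 60, 31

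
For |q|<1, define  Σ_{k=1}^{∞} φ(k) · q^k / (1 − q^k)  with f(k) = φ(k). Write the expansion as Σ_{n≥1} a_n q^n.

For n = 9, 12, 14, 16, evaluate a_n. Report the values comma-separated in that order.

q^9  k|9↦φ(k): 1:1 3:2 9:6  a_9=9
d|12:{12,6,4,3,2,1}  Σφ=4+2+2+2+1+1=12
d|14:{14,7,2,1}  Σφ=6+6+1+1=14
q^16  k|16↦φ(k): 1:1 2:1 4:2 8:4 16:8  a_16=16

9, 12, 14, 16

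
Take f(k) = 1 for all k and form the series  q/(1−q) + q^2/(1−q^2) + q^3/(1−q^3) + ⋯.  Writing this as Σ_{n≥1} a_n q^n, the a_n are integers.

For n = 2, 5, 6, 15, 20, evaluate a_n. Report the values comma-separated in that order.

2, 2, 4, 4, 6

q^2  k|2↦f(k): 2:1 1:1  a_2=2
n=5: 5·1 1·5  f→[1+1]=2
[q^6] f(1)=1,f(2)=1,f(3)=1,f(6)=1 ⇒ 4
d|15:{15,5,3,1}  Σf=1+1+1+1=4
d|20:{20,10,5,4,2,1}  Σf=1+1+1+1+1+1=6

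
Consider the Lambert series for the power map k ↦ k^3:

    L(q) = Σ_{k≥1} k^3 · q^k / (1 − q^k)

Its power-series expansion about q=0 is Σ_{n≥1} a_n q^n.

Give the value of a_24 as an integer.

q^24  k|24↦f(k): 1:1 2:8 3:27 4:64 6:216 8:512 12:1728 24:13824  a_24=16380

a_24 = 16380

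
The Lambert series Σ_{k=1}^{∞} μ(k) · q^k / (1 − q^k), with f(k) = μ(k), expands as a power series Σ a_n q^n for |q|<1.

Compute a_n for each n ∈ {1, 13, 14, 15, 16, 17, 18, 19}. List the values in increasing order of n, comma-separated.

d|1:{1}  Σμ=1=1
n=13: 1·13 13·1  μ→[1+(-1)]=0
[q^14] μ(14)=1,μ(7)=-1,μ(2)=-1,μ(1)=1 ⇒ 0
n=15: 15·1 5·3 3·5 1·15  μ→[1+(-1)+(-1)+1]=0
n=16: 1·16 2·8 4·4 8·2 16·1  μ→[1+(-1)+0+0+0]=0
n=17: 1·17 17·1  μ→[1+(-1)]=0
n=18: 18·1 9·2 6·3 3·6 2·9 1·18  μ→[0+0+1+(-1)+(-1)+1]=0
n=19: 19·1 1·19  μ→[(-1)+1]=0

1, 0, 0, 0, 0, 0, 0, 0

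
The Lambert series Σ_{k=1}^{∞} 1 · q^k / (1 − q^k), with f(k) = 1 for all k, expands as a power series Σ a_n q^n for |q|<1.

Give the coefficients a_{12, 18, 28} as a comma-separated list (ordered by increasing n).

6, 6, 6

q^12  k|12↦f(k): 1:1 2:1 3:1 4:1 6:1 12:1  a_12=6
[q^18] f(1)=1,f(2)=1,f(3)=1,f(6)=1,f(9)=1,f(18)=1 ⇒ 6
[q^28] f(1)=1,f(2)=1,f(4)=1,f(7)=1,f(14)=1,f(28)=1 ⇒ 6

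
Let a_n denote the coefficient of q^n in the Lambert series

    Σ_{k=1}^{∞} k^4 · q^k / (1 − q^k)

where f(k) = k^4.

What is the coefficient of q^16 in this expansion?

q^16  k|16↦f(k): 1:1 2:16 4:256 8:4096 16:65536  a_16=69905

a_16 = 69905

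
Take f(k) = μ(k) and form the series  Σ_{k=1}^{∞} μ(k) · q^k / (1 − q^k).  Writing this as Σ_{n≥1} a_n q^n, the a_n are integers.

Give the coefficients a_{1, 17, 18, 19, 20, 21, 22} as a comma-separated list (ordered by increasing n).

[q^1] μ(1)=1 ⇒ 1
[q^17] μ(17)=-1,μ(1)=1 ⇒ 0
[q^18] μ(1)=1,μ(2)=-1,μ(3)=-1,μ(6)=1,μ(9)=0,μ(18)=0 ⇒ 0
d|19:{19,1}  Σμ=(-1)+1=0
q^20  k|20↦μ(k): 20:0 10:1 5:-1 4:0 2:-1 1:1  a_20=0
d|21:{1,3,7,21}  Σμ=1+(-1)+(-1)+1=0
d|22:{22,11,2,1}  Σμ=1+(-1)+(-1)+1=0

1, 0, 0, 0, 0, 0, 0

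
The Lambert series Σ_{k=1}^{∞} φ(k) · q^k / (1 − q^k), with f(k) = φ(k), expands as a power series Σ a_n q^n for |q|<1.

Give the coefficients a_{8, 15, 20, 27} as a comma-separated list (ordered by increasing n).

d|8:{1,2,4,8}  Σφ=1+1+2+4=8
n=15: 1·15 3·5 5·3 15·1  φ→[1+2+4+8]=15
q^20  k|20↦φ(k): 20:8 10:4 5:4 4:2 2:1 1:1  a_20=20
d|27:{27,9,3,1}  Σφ=18+6+2+1=27

8, 15, 20, 27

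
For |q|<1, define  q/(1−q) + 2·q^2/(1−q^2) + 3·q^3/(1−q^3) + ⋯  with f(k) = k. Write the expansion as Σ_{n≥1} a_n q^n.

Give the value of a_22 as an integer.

[q^22] f(1)=1,f(2)=2,f(11)=11,f(22)=22 ⇒ 36

a_22 = 36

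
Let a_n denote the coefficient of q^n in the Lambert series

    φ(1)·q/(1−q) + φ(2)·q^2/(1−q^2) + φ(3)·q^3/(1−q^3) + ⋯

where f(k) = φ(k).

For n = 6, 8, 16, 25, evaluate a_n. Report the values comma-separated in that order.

[q^6] φ(1)=1,φ(2)=1,φ(3)=2,φ(6)=2 ⇒ 6
n=8: 8·1 4·2 2·4 1·8  φ→[4+2+1+1]=8
n=16: 1·16 2·8 4·4 8·2 16·1  φ→[1+1+2+4+8]=16
d|25:{25,5,1}  Σφ=20+4+1=25

6, 8, 16, 25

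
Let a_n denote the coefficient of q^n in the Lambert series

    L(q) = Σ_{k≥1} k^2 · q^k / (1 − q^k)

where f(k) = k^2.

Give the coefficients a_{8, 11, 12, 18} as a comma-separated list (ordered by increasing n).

n=8: 1·8 2·4 4·2 8·1  f→[1+4+16+64]=85
[q^11] f(11)=121,f(1)=1 ⇒ 122
[q^12] f(1)=1,f(2)=4,f(3)=9,f(4)=16,f(6)=36,f(12)=144 ⇒ 210
d|18:{1,2,3,6,9,18}  Σf=1+4+9+36+81+324=455

85, 122, 210, 455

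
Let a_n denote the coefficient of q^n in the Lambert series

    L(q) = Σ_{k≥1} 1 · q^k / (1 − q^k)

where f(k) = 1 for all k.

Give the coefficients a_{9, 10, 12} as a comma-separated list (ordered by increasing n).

n=9: 9·1 3·3 1·9  f→[1+1+1]=3
d|10:{10,5,2,1}  Σf=1+1+1+1=4
[q^12] f(1)=1,f(2)=1,f(3)=1,f(4)=1,f(6)=1,f(12)=1 ⇒ 6

3, 4, 6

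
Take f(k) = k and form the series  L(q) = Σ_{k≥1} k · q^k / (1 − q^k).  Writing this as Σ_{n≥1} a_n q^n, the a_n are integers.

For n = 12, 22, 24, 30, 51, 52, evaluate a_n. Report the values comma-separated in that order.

28, 36, 60, 72, 72, 98

q^12  k|12↦f(k): 1:1 2:2 3:3 4:4 6:6 12:12  a_12=28
n=22: 22·1 11·2 2·11 1·22  f→[22+11+2+1]=36
d|24:{24,12,8,6,4,3,2,1}  Σf=24+12+8+6+4+3+2+1=60
d|30:{30,15,10,6,5,3,2,1}  Σf=30+15+10+6+5+3+2+1=72
n=51: 51·1 17·3 3·17 1·51  f→[51+17+3+1]=72
n=52: 1·52 2·26 4·13 13·4 26·2 52·1  f→[1+2+4+13+26+52]=98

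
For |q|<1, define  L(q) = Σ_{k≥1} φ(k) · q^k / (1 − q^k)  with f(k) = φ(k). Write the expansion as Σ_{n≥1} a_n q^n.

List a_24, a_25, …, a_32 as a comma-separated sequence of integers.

[q^24] φ(24)=8,φ(12)=4,φ(8)=4,φ(6)=2,φ(4)=2,φ(3)=2,φ(2)=1,φ(1)=1 ⇒ 24
[q^25] φ(1)=1,φ(5)=4,φ(25)=20 ⇒ 25
q^26  k|26↦φ(k): 1:1 2:1 13:12 26:12  a_26=26
q^27  k|27↦φ(k): 1:1 3:2 9:6 27:18  a_27=27
[q^28] φ(28)=12,φ(14)=6,φ(7)=6,φ(4)=2,φ(2)=1,φ(1)=1 ⇒ 28
q^29  k|29↦φ(k): 29:28 1:1  a_29=29
n=30: 30·1 15·2 10·3 6·5 5·6 3·10 2·15 1·30  φ→[8+8+4+2+4+2+1+1]=30
d|31:{1,31}  Σφ=1+30=31
n=32: 1·32 2·16 4·8 8·4 16·2 32·1  φ→[1+1+2+4+8+16]=32

24, 25, 26, 27, 28, 29, 30, 31, 32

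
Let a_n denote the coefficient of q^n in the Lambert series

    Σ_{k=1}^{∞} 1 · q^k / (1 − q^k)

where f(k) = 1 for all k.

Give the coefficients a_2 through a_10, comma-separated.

2, 2, 3, 2, 4, 2, 4, 3, 4

n=2: 2·1 1·2  f→[1+1]=2
d|3:{1,3}  Σf=1+1=2
q^4  k|4↦f(k): 4:1 2:1 1:1  a_4=3
q^5  k|5↦f(k): 1:1 5:1  a_5=2
[q^6] f(1)=1,f(2)=1,f(3)=1,f(6)=1 ⇒ 4
d|7:{1,7}  Σf=1+1=2
d|8:{8,4,2,1}  Σf=1+1+1+1=4
q^9  k|9↦f(k): 1:1 3:1 9:1  a_9=3
q^10  k|10↦f(k): 10:1 5:1 2:1 1:1  a_10=4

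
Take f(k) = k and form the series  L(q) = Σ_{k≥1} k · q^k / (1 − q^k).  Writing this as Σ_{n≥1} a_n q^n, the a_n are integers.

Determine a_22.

a_22 = 36

d|22:{1,2,11,22}  Σf=1+2+11+22=36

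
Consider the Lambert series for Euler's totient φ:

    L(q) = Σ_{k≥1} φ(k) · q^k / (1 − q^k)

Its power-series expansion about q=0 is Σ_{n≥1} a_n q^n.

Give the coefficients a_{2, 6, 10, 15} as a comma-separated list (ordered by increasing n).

[q^2] φ(1)=1,φ(2)=1 ⇒ 2
d|6:{6,3,2,1}  Σφ=2+2+1+1=6
[q^10] φ(1)=1,φ(2)=1,φ(5)=4,φ(10)=4 ⇒ 10
n=15: 15·1 5·3 3·5 1·15  φ→[8+4+2+1]=15

2, 6, 10, 15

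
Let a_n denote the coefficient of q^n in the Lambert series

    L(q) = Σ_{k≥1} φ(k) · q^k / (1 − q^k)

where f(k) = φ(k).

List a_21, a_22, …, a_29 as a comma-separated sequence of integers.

d|21:{1,3,7,21}  Σφ=1+2+6+12=21
[q^22] φ(1)=1,φ(2)=1,φ(11)=10,φ(22)=10 ⇒ 22
d|23:{1,23}  Σφ=1+22=23
d|24:{24,12,8,6,4,3,2,1}  Σφ=8+4+4+2+2+2+1+1=24
d|25:{25,5,1}  Σφ=20+4+1=25
q^26  k|26↦φ(k): 1:1 2:1 13:12 26:12  a_26=26
d|27:{27,9,3,1}  Σφ=18+6+2+1=27
d|28:{1,2,4,7,14,28}  Σφ=1+1+2+6+6+12=28
n=29: 1·29 29·1  φ→[1+28]=29

21, 22, 23, 24, 25, 26, 27, 28, 29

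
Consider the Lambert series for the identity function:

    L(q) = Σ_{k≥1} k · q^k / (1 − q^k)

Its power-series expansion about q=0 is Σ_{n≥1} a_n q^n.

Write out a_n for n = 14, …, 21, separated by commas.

n=14: 14·1 7·2 2·7 1·14  f→[14+7+2+1]=24
q^15  k|15↦f(k): 1:1 3:3 5:5 15:15  a_15=24
q^16  k|16↦f(k): 16:16 8:8 4:4 2:2 1:1  a_16=31
q^17  k|17↦f(k): 1:1 17:17  a_17=18
q^18  k|18↦f(k): 18:18 9:9 6:6 3:3 2:2 1:1  a_18=39
[q^19] f(19)=19,f(1)=1 ⇒ 20
n=20: 20·1 10·2 5·4 4·5 2·10 1·20  f→[20+10+5+4+2+1]=42
q^21  k|21↦f(k): 1:1 3:3 7:7 21:21  a_21=32

24, 24, 31, 18, 39, 20, 42, 32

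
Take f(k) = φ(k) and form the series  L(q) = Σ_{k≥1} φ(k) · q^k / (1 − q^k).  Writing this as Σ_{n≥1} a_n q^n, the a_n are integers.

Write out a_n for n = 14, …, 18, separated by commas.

q^14  k|14↦φ(k): 1:1 2:1 7:6 14:6  a_14=14
n=15: 1·15 3·5 5·3 15·1  φ→[1+2+4+8]=15
d|16:{1,2,4,8,16}  Σφ=1+1+2+4+8=16
n=17: 17·1 1·17  φ→[16+1]=17
n=18: 1·18 2·9 3·6 6·3 9·2 18·1  φ→[1+1+2+2+6+6]=18

14, 15, 16, 17, 18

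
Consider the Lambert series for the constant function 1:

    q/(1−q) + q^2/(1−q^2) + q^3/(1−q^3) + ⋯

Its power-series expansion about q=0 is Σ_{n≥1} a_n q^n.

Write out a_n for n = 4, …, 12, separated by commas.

q^4  k|4↦f(k): 1:1 2:1 4:1  a_4=3
d|5:{1,5}  Σf=1+1=2
[q^6] f(6)=1,f(3)=1,f(2)=1,f(1)=1 ⇒ 4
q^7  k|7↦f(k): 7:1 1:1  a_7=2
q^8  k|8↦f(k): 1:1 2:1 4:1 8:1  a_8=4
q^9  k|9↦f(k): 1:1 3:1 9:1  a_9=3
n=10: 10·1 5·2 2·5 1·10  f→[1+1+1+1]=4
d|11:{11,1}  Σf=1+1=2
[q^12] f(1)=1,f(2)=1,f(3)=1,f(4)=1,f(6)=1,f(12)=1 ⇒ 6

3, 2, 4, 2, 4, 3, 4, 2, 6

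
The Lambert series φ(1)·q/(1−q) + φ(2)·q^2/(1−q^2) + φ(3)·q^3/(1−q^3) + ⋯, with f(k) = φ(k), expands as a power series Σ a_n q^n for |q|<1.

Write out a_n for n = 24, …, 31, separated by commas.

q^24  k|24↦φ(k): 1:1 2:1 3:2 4:2 6:2 8:4 12:4 24:8  a_24=24
n=25: 1·25 5·5 25·1  φ→[1+4+20]=25
[q^26] φ(26)=12,φ(13)=12,φ(2)=1,φ(1)=1 ⇒ 26
n=27: 1·27 3·9 9·3 27·1  φ→[1+2+6+18]=27
q^28  k|28↦φ(k): 1:1 2:1 4:2 7:6 14:6 28:12  a_28=28
d|29:{29,1}  Σφ=28+1=29
n=30: 1·30 2·15 3·10 5·6 6·5 10·3 15·2 30·1  φ→[1+1+2+4+2+4+8+8]=30
n=31: 31·1 1·31  φ→[30+1]=31

24, 25, 26, 27, 28, 29, 30, 31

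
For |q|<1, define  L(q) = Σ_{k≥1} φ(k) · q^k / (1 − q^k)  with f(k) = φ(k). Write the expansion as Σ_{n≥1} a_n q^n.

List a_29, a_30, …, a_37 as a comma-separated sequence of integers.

q^29  k|29↦φ(k): 1:1 29:28  a_29=29
n=30: 1·30 2·15 3·10 5·6 6·5 10·3 15·2 30·1  φ→[1+1+2+4+2+4+8+8]=30
n=31: 1·31 31·1  φ→[1+30]=31
d|32:{1,2,4,8,16,32}  Σφ=1+1+2+4+8+16=32
q^33  k|33↦φ(k): 1:1 3:2 11:10 33:20  a_33=33
[q^34] φ(1)=1,φ(2)=1,φ(17)=16,φ(34)=16 ⇒ 34
d|35:{35,7,5,1}  Σφ=24+6+4+1=35
q^36  k|36↦φ(k): 36:12 18:6 12:4 9:6 6:2 4:2 3:2 2:1 1:1  a_36=36
n=37: 1·37 37·1  φ→[1+36]=37

29, 30, 31, 32, 33, 34, 35, 36, 37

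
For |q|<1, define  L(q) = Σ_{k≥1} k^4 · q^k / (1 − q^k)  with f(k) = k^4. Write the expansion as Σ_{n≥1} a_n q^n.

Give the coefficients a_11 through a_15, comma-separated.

14642, 22386, 28562, 40834, 51332

q^11  k|11↦f(k): 11:14641 1:1  a_11=14642
d|12:{1,2,3,4,6,12}  Σf=1+16+81+256+1296+20736=22386
q^13  k|13↦f(k): 13:28561 1:1  a_13=28562
q^14  k|14↦f(k): 14:38416 7:2401 2:16 1:1  a_14=40834
q^15  k|15↦f(k): 15:50625 5:625 3:81 1:1  a_15=51332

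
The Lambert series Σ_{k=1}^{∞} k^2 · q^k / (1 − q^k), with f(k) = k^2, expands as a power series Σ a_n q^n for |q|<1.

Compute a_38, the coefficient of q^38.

q^38  k|38↦f(k): 1:1 2:4 19:361 38:1444  a_38=1810

a_38 = 1810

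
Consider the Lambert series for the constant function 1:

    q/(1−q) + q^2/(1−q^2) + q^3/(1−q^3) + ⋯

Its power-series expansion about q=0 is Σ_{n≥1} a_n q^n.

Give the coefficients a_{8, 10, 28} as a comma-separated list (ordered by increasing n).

4, 4, 6

d|8:{1,2,4,8}  Σf=1+1+1+1=4
[q^10] f(1)=1,f(2)=1,f(5)=1,f(10)=1 ⇒ 4
n=28: 1·28 2·14 4·7 7·4 14·2 28·1  f→[1+1+1+1+1+1]=6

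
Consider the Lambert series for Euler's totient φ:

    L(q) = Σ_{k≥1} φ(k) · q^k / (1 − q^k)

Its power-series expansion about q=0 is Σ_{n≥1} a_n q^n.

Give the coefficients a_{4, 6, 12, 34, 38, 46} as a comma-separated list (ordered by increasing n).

n=4: 4·1 2·2 1·4  φ→[2+1+1]=4
d|6:{1,2,3,6}  Σφ=1+1+2+2=6
n=12: 12·1 6·2 4·3 3·4 2·6 1·12  φ→[4+2+2+2+1+1]=12
n=34: 34·1 17·2 2·17 1·34  φ→[16+16+1+1]=34
[q^38] φ(1)=1,φ(2)=1,φ(19)=18,φ(38)=18 ⇒ 38
d|46:{46,23,2,1}  Σφ=22+22+1+1=46

4, 6, 12, 34, 38, 46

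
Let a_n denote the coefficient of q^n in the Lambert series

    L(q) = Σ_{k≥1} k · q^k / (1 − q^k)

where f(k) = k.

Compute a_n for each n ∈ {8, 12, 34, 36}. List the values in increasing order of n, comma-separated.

15, 28, 54, 91

d|8:{8,4,2,1}  Σf=8+4+2+1=15
[q^12] f(1)=1,f(2)=2,f(3)=3,f(4)=4,f(6)=6,f(12)=12 ⇒ 28
[q^34] f(34)=34,f(17)=17,f(2)=2,f(1)=1 ⇒ 54
q^36  k|36↦f(k): 1:1 2:2 3:3 4:4 6:6 9:9 12:12 18:18 36:36  a_36=91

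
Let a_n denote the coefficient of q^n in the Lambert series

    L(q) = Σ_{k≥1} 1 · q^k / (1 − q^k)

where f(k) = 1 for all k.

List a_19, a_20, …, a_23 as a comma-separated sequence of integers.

d|19:{19,1}  Σf=1+1=2
q^20  k|20↦f(k): 1:1 2:1 4:1 5:1 10:1 20:1  a_20=6
[q^21] f(21)=1,f(7)=1,f(3)=1,f(1)=1 ⇒ 4
q^22  k|22↦f(k): 1:1 2:1 11:1 22:1  a_22=4
q^23  k|23↦f(k): 23:1 1:1  a_23=2

2, 6, 4, 4, 2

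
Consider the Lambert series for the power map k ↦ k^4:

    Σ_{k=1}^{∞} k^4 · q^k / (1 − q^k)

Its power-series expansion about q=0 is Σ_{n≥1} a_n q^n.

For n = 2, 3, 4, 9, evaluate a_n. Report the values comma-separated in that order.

17, 82, 273, 6643

n=2: 2·1 1·2  f→[16+1]=17
q^3  k|3↦f(k): 3:81 1:1  a_3=82
q^4  k|4↦f(k): 1:1 2:16 4:256  a_4=273
[q^9] f(9)=6561,f(3)=81,f(1)=1 ⇒ 6643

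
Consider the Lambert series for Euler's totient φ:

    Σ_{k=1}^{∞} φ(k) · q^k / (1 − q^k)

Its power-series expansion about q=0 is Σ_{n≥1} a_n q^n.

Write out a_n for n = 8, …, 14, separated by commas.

[q^8] φ(8)=4,φ(4)=2,φ(2)=1,φ(1)=1 ⇒ 8
[q^9] φ(9)=6,φ(3)=2,φ(1)=1 ⇒ 9
[q^10] φ(1)=1,φ(2)=1,φ(5)=4,φ(10)=4 ⇒ 10
d|11:{1,11}  Σφ=1+10=11
q^12  k|12↦φ(k): 1:1 2:1 3:2 4:2 6:2 12:4  a_12=12
d|13:{13,1}  Σφ=12+1=13
q^14  k|14↦φ(k): 14:6 7:6 2:1 1:1  a_14=14

8, 9, 10, 11, 12, 13, 14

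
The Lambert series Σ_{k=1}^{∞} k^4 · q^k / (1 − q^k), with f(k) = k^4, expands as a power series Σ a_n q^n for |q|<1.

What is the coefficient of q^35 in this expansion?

a_35 = 1503652

d|35:{35,7,5,1}  Σf=1500625+2401+625+1=1503652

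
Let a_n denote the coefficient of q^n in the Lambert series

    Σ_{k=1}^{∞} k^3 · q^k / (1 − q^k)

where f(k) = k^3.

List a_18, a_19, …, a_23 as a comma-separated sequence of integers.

d|18:{18,9,6,3,2,1}  Σf=5832+729+216+27+8+1=6813
d|19:{19,1}  Σf=6859+1=6860
n=20: 1·20 2·10 4·5 5·4 10·2 20·1  f→[1+8+64+125+1000+8000]=9198
[q^21] f(21)=9261,f(7)=343,f(3)=27,f(1)=1 ⇒ 9632
q^22  k|22↦f(k): 22:10648 11:1331 2:8 1:1  a_22=11988
[q^23] f(1)=1,f(23)=12167 ⇒ 12168

6813, 6860, 9198, 9632, 11988, 12168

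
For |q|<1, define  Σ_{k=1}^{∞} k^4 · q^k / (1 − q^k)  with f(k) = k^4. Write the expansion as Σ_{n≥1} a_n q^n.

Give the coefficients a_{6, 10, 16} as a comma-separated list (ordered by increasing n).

1394, 10642, 69905

q^6  k|6↦f(k): 6:1296 3:81 2:16 1:1  a_6=1394
d|10:{10,5,2,1}  Σf=10000+625+16+1=10642
q^16  k|16↦f(k): 16:65536 8:4096 4:256 2:16 1:1  a_16=69905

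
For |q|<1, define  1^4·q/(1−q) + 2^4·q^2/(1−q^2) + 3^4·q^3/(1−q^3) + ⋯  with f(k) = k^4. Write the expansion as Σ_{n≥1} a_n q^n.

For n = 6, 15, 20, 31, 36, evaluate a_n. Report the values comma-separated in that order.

1394, 51332, 170898, 923522, 1813539

d|6:{6,3,2,1}  Σf=1296+81+16+1=1394
[q^15] f(1)=1,f(3)=81,f(5)=625,f(15)=50625 ⇒ 51332
n=20: 1·20 2·10 4·5 5·4 10·2 20·1  f→[1+16+256+625+10000+160000]=170898
q^31  k|31↦f(k): 1:1 31:923521  a_31=923522
d|36:{1,2,3,4,6,9,12,18,36}  Σf=1+16+81+256+1296+6561+20736+104976+1679616=1813539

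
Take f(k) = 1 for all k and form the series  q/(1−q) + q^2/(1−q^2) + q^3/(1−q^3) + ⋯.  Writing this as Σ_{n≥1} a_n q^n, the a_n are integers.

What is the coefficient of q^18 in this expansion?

a_18 = 6

q^18  k|18↦f(k): 1:1 2:1 3:1 6:1 9:1 18:1  a_18=6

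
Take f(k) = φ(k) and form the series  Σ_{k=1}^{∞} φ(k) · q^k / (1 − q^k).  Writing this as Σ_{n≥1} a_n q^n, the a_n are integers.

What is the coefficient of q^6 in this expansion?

q^6  k|6↦φ(k): 6:2 3:2 2:1 1:1  a_6=6

a_6 = 6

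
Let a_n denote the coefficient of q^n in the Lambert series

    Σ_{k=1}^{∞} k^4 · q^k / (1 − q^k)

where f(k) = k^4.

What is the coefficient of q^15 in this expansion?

d|15:{1,3,5,15}  Σf=1+81+625+50625=51332

a_15 = 51332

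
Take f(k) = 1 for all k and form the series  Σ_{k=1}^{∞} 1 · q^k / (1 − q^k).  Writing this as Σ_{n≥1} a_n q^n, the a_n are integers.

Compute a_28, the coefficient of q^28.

[q^28] f(28)=1,f(14)=1,f(7)=1,f(4)=1,f(2)=1,f(1)=1 ⇒ 6

a_28 = 6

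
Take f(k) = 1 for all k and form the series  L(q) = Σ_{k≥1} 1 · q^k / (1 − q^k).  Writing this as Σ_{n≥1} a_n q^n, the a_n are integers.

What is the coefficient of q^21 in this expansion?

d|21:{1,3,7,21}  Σf=1+1+1+1=4

a_21 = 4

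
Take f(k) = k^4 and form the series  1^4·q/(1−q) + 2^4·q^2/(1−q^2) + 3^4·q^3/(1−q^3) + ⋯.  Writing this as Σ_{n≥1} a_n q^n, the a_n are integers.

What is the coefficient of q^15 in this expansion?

a_15 = 51332

q^15  k|15↦f(k): 1:1 3:81 5:625 15:50625  a_15=51332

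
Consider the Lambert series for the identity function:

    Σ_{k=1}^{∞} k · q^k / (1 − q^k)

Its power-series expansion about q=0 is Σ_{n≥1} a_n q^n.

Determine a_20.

a_20 = 42

d|20:{1,2,4,5,10,20}  Σf=1+2+4+5+10+20=42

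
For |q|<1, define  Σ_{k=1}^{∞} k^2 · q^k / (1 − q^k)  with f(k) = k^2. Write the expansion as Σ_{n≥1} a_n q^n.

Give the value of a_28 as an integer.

a_28 = 1050

n=28: 28·1 14·2 7·4 4·7 2·14 1·28  f→[784+196+49+16+4+1]=1050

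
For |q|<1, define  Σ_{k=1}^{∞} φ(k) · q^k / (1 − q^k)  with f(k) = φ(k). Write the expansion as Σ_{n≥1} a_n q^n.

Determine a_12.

n=12: 1·12 2·6 3·4 4·3 6·2 12·1  φ→[1+1+2+2+2+4]=12

a_12 = 12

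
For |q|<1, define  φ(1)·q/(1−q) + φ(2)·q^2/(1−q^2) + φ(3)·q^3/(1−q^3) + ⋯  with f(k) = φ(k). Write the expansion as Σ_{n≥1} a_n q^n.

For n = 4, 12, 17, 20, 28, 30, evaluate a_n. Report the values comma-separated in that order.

q^4  k|4↦φ(k): 4:2 2:1 1:1  a_4=4
n=12: 12·1 6·2 4·3 3·4 2·6 1·12  φ→[4+2+2+2+1+1]=12
q^17  k|17↦φ(k): 1:1 17:16  a_17=17
[q^20] φ(1)=1,φ(2)=1,φ(4)=2,φ(5)=4,φ(10)=4,φ(20)=8 ⇒ 20
d|28:{28,14,7,4,2,1}  Σφ=12+6+6+2+1+1=28
n=30: 1·30 2·15 3·10 5·6 6·5 10·3 15·2 30·1  φ→[1+1+2+4+2+4+8+8]=30

4, 12, 17, 20, 28, 30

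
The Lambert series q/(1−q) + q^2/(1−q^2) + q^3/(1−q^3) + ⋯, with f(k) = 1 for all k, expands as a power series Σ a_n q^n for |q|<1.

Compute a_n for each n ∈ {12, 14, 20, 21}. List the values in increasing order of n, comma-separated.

6, 4, 6, 4

q^12  k|12↦f(k): 1:1 2:1 3:1 4:1 6:1 12:1  a_12=6
[q^14] f(14)=1,f(7)=1,f(2)=1,f(1)=1 ⇒ 4
q^20  k|20↦f(k): 20:1 10:1 5:1 4:1 2:1 1:1  a_20=6
[q^21] f(1)=1,f(3)=1,f(7)=1,f(21)=1 ⇒ 4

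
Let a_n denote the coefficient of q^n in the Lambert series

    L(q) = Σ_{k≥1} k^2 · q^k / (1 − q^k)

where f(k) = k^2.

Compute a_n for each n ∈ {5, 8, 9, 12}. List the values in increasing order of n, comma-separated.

d|5:{1,5}  Σf=1+25=26
d|8:{1,2,4,8}  Σf=1+4+16+64=85
d|9:{9,3,1}  Σf=81+9+1=91
q^12  k|12↦f(k): 12:144 6:36 4:16 3:9 2:4 1:1  a_12=210

26, 85, 91, 210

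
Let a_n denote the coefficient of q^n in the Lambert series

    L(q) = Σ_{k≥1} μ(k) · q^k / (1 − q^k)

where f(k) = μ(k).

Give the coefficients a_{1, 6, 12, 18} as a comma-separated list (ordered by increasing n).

1, 0, 0, 0

d|1:{1}  Σμ=1=1
d|6:{1,2,3,6}  Σμ=1+(-1)+(-1)+1=0
q^12  k|12↦μ(k): 12:0 6:1 4:0 3:-1 2:-1 1:1  a_12=0
[q^18] μ(18)=0,μ(9)=0,μ(6)=1,μ(3)=-1,μ(2)=-1,μ(1)=1 ⇒ 0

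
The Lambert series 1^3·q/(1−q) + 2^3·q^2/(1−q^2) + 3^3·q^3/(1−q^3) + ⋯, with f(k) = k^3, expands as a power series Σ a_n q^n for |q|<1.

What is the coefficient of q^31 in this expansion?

a_31 = 29792

n=31: 31·1 1·31  f→[29791+1]=29792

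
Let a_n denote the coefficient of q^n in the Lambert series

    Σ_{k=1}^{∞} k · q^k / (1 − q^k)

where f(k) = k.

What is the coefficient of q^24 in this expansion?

[q^24] f(1)=1,f(2)=2,f(3)=3,f(4)=4,f(6)=6,f(8)=8,f(12)=12,f(24)=24 ⇒ 60

a_24 = 60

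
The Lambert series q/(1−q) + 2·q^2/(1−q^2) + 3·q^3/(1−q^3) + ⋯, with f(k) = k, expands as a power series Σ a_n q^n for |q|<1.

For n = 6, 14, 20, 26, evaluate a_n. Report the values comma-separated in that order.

d|6:{1,2,3,6}  Σf=1+2+3+6=12
d|14:{14,7,2,1}  Σf=14+7+2+1=24
q^20  k|20↦f(k): 20:20 10:10 5:5 4:4 2:2 1:1  a_20=42
q^26  k|26↦f(k): 26:26 13:13 2:2 1:1  a_26=42

12, 24, 42, 42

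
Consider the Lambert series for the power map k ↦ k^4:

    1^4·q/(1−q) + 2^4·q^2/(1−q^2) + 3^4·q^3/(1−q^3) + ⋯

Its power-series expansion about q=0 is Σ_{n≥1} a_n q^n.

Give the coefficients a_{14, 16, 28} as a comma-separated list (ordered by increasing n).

40834, 69905, 655746

d|14:{14,7,2,1}  Σf=38416+2401+16+1=40834
n=16: 1·16 2·8 4·4 8·2 16·1  f→[1+16+256+4096+65536]=69905
q^28  k|28↦f(k): 28:614656 14:38416 7:2401 4:256 2:16 1:1  a_28=655746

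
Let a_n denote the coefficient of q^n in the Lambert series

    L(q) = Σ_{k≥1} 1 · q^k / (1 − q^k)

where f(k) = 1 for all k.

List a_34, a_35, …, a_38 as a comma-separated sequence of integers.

d|34:{34,17,2,1}  Σf=1+1+1+1=4
[q^35] f(1)=1,f(5)=1,f(7)=1,f(35)=1 ⇒ 4
q^36  k|36↦f(k): 36:1 18:1 12:1 9:1 6:1 4:1 3:1 2:1 1:1  a_36=9
[q^37] f(1)=1,f(37)=1 ⇒ 2
d|38:{38,19,2,1}  Σf=1+1+1+1=4

4, 4, 9, 2, 4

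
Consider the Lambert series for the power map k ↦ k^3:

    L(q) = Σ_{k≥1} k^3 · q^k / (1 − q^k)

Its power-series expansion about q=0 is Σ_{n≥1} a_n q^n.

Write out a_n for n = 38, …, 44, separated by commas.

d|38:{1,2,19,38}  Σf=1+8+6859+54872=61740
n=39: 1·39 3·13 13·3 39·1  f→[1+27+2197+59319]=61544
n=40: 1·40 2·20 4·10 5·8 8·5 10·4 20·2 40·1  f→[1+8+64+125+512+1000+8000+64000]=73710
q^41  k|41↦f(k): 41:68921 1:1  a_41=68922
n=42: 1·42 2·21 3·14 6·7 7·6 14·3 21·2 42·1  f→[1+8+27+216+343+2744+9261+74088]=86688
d|43:{1,43}  Σf=1+79507=79508
q^44  k|44↦f(k): 44:85184 22:10648 11:1331 4:64 2:8 1:1  a_44=97236

61740, 61544, 73710, 68922, 86688, 79508, 97236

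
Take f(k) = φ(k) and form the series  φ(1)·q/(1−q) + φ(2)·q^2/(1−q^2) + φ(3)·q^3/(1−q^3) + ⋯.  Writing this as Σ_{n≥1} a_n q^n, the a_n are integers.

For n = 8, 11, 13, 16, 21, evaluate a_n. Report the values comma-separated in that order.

d|8:{8,4,2,1}  Σφ=4+2+1+1=8
q^11  k|11↦φ(k): 11:10 1:1  a_11=11
q^13  k|13↦φ(k): 13:12 1:1  a_13=13
[q^16] φ(1)=1,φ(2)=1,φ(4)=2,φ(8)=4,φ(16)=8 ⇒ 16
n=21: 21·1 7·3 3·7 1·21  φ→[12+6+2+1]=21

8, 11, 13, 16, 21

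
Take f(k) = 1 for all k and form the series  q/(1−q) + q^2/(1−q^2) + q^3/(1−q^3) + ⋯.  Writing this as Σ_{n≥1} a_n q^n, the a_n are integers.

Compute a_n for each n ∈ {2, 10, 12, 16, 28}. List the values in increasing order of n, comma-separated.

d|2:{1,2}  Σf=1+1=2
[q^10] f(10)=1,f(5)=1,f(2)=1,f(1)=1 ⇒ 4
n=12: 12·1 6·2 4·3 3·4 2·6 1·12  f→[1+1+1+1+1+1]=6
d|16:{1,2,4,8,16}  Σf=1+1+1+1+1=5
q^28  k|28↦f(k): 1:1 2:1 4:1 7:1 14:1 28:1  a_28=6

2, 4, 6, 5, 6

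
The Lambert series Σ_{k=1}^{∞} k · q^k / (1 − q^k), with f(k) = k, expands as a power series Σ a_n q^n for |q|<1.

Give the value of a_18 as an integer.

d|18:{1,2,3,6,9,18}  Σf=1+2+3+6+9+18=39

a_18 = 39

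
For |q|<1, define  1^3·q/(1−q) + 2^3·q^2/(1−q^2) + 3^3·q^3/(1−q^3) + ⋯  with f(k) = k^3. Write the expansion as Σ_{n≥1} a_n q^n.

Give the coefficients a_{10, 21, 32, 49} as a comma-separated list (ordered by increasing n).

1134, 9632, 37449, 117993

q^10  k|10↦f(k): 10:1000 5:125 2:8 1:1  a_10=1134
q^21  k|21↦f(k): 1:1 3:27 7:343 21:9261  a_21=9632
d|32:{1,2,4,8,16,32}  Σf=1+8+64+512+4096+32768=37449
q^49  k|49↦f(k): 1:1 7:343 49:117649  a_49=117993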